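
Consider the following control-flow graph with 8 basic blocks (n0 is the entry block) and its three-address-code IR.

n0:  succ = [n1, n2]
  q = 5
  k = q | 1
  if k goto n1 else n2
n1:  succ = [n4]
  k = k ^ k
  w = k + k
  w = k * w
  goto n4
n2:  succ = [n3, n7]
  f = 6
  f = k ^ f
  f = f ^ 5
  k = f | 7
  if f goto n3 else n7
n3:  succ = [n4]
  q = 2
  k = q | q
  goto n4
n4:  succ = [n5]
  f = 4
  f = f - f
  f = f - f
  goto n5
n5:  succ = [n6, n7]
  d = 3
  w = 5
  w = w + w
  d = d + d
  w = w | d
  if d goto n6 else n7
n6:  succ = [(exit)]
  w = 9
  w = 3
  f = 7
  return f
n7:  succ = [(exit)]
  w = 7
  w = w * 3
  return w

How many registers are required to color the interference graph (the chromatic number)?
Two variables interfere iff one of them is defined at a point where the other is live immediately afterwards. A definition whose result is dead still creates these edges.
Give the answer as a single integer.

Per-block:
  n0 def {k,q} use ∅
  n1 def {k,w} use {k}
  n2 def {f,k} use {k}
  n3 def {k,q} use ∅
  n4 def {f} use ∅
  n5 def {d,w} use ∅
  n6 def {f,w} use ∅
  n7 def {w} use ∅

Backward fixpoint:
  live n0: ∅→{k}
  live n1: {k}→∅
  live n2: {k}→∅
  live n3: ∅→∅
  live n4: ∅→∅
  live n5: ∅→∅
  live n6: ∅→∅
  live n7: ∅→∅

Interfere edges:
  d: {w}
  f: {k}
  k: {f,w}
  q: ∅
  w: {d,k}

Colouring:
  lower bound: {d,w} mutually conflict ⇒ χ ≥ 2
  assign d→r0 f→r1 k→r0 q→r0 w→r1 — no edge inside a register ⇒ χ ≤ 2
  χ = 2

Answer: 2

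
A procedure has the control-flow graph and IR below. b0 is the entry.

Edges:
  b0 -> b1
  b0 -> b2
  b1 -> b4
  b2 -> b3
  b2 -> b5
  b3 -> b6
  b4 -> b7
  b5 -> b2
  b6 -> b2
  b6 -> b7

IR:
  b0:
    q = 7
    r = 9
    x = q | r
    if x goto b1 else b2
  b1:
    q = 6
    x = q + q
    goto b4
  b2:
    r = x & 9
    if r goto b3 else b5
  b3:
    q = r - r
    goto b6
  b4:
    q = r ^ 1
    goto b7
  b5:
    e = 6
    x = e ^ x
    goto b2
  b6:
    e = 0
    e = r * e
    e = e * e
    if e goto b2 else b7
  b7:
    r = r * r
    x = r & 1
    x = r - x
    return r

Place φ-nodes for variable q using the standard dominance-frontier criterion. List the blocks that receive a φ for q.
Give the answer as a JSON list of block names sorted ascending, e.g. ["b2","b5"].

idom tree: b1←b0 b2←b0 b3←b2 b4←b1 b5←b2 b6←b3 b7←b0
Dom at joins:
  b2: preds {b0,b5,b6}: {b0} ∩ {b0,b2,b5} ∩ {b0,b2,b3,b6} = {b0}; idom=b0
  b7: preds {b4,b6}: {b0,b1,b4} ∩ {b0,b2,b3,b6} = {b0}; idom=b0

DF derivation:
  b2←b0: walk · to b0
  b2←b5: walk b5→b2 to b0
  b2←b6: walk b6→b3→b2 to b0
  b7←b4: walk b4→b1 to b0
  b7←b6: walk b6→b3→b2 to b0
  DF(b0)=∅
  DF(b1)={b7}
  DF(b2)={b2,b7}
  DF(b3)={b2,b7}
  DF(b4)={b7}
  DF(b5)={b2}
  DF(b6)={b2,b7}
  DF(b7)=∅

φ for q: defs {b0,b1,b3,b4}
  DF⁺ = {b2,b7}

Answer: ["b2", "b7"]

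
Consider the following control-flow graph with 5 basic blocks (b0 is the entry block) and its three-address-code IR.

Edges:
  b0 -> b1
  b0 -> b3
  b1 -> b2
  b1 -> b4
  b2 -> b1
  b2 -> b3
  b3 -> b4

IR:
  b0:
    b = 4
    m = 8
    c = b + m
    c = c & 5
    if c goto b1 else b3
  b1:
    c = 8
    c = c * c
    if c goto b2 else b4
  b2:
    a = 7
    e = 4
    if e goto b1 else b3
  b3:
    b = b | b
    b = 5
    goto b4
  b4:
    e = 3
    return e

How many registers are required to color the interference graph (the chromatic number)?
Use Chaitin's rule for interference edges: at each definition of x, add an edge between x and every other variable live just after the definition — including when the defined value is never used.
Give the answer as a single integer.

def/use:
  b0: {b,c,m} / ∅
  b1: {c} / ∅
  b2: {a,e} / ∅
  b3: {b} / {b}
  b4: {e} / ∅

Backward fixpoint:
  live b0: ∅→{b}
  live b1: {b}→{b}
  live b2: {b}→{b}
  live b3: {b}→∅
  live b4: ∅→∅

Interfere edges:
  a — {b}
  b — {a,c,e,m}
  c — {b}
  e — {b}
  m — {b}

Colouring:
  {a,b} pairwise interfere (2-clique) ⇒ χ ≥ 2
  assign a→R1 b→R0 c→R1 e→R1 m→R1 — no edge inside a register ⇒ χ ≤ 2
  χ = 2

Answer: 2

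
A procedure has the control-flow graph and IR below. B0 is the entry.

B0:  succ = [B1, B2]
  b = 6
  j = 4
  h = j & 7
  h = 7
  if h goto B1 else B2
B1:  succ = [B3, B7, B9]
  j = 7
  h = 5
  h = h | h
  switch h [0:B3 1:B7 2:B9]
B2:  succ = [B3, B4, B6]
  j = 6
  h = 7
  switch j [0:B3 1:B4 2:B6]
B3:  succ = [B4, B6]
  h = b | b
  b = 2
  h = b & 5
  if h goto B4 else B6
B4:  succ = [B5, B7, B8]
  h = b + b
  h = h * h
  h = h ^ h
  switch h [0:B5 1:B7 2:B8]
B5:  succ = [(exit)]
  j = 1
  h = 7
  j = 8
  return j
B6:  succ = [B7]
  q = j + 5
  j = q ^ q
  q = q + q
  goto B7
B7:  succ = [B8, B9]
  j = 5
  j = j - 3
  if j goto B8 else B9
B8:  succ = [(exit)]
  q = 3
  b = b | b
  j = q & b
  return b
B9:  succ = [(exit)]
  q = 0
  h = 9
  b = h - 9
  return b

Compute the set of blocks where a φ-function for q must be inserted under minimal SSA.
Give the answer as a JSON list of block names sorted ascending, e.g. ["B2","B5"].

idom tree: B1←B0 B2←B0 B3←B0 B4←B0 B5←B4 B6←B0 B7←B0 B8←B0 B9←B0
Join-block Dom:
  B3: preds {B1,B2}: {B0,B1} ∩ {B0,B2} = {B0}; idom=B0
  B4: preds {B2,B3}: {B0,B2} ∩ {B0,B3} = {B0}; idom=B0
  B6: preds {B2,B3}: {B0,B2} ∩ {B0,B3} = {B0}; idom=B0
  B7: preds {B1,B4,B6}: {B0,B1} ∩ {B0,B4} ∩ {B0,B6} = {B0}; idom=B0
  B8: preds {B4,B7}: {B0,B4} ∩ {B0,B7} = {B0}; idom=B0
  B9: preds {B1,B7}: {B0,B1} ∩ {B0,B7} = {B0}; idom=B0

DF derivation:
  join B3 pred B1: B1 stop@B0
  join B3 pred B2: B2 stop@B0
  join B4 pred B2: B2 stop@B0
  join B4 pred B3: B3 stop@B0
  join B6 pred B2: B2 stop@B0
  join B6 pred B3: B3 stop@B0
  join B7 pred B1: B1 stop@B0
  join B7 pred B4: B4 stop@B0
  join B7 pred B6: B6 stop@B0
  join B8 pred B4: B4 stop@B0
  join B8 pred B7: B7 stop@B0
  join B9 pred B1: B1 stop@B0
  join B9 pred B7: B7 stop@B0
  B0: DF=∅
  B1: DF={B3,B7,B9}
  B2: DF={B3,B4,B6}
  B3: DF={B4,B6}
  B4: DF={B7,B8}
  B5: DF=∅
  B6: DF={B7}
  B7: DF={B8,B9}
  B8: DF=∅
  B9: DF=∅

φ for q: defs {B6,B8,B9}
  DF⁺ = {B7,B8,B9}

Answer: ["B7", "B8", "B9"]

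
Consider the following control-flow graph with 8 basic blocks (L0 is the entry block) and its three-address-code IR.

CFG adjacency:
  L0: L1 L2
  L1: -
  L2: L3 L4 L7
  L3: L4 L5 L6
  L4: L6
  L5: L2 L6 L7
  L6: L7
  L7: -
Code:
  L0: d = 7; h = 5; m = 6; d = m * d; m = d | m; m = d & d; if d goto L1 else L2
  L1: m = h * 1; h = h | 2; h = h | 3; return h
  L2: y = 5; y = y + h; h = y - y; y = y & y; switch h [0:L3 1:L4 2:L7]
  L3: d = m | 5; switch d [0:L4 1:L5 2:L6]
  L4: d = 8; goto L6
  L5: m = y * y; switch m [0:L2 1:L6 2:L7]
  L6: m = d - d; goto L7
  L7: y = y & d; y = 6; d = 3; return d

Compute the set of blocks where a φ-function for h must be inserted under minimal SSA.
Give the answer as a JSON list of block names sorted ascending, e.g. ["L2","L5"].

Answer: ["L2"]

Derivation:
idom tree: L1←L0 L2←L0 L3←L2 L4←L2 L5←L3 L6←L2 L7←L2
Join-block Dom:
  L2: preds {L0,L5}: {L0} ∩ {L0,L2,L3,L5} = {L0}; idom=L0
  L4: preds {L2,L3}: {L0,L2} ∩ {L0,L2,L3} = {L0,L2}; idom=L2
  L6: preds {L3,L4,L5}: {L0,L2,L3} ∩ {L0,L2,L4} ∩ {L0,L2,L3,L5} = {L0,L2}; idom=L2
  L7: preds {L2,L5,L6}: {L0,L2} ∩ {L0,L2,L3,L5} ∩ {L0,L2,L6} = {L0,L2}; idom=L2

DF derivation:
  L2←L0: walk · to L0
  L2←L5: walk L5→L3→L2 to L0
  L4←L2: walk · to L2
  L4←L3: walk L3 to L2
  L6←L3: walk L3 to L2
  L6←L4: walk L4 to L2
  L6←L5: walk L5→L3 to L2
  L7←L2: walk · to L2
  L7←L5: walk L5→L3 to L2
  L7←L6: walk L6 to L2
  DF(L0)=∅
  DF(L1)=∅
  DF(L2)={L2}
  DF(L3)={L2,L4,L6,L7}
  DF(L4)={L6}
  DF(L5)={L2,L6,L7}
  DF(L6)={L7}
  DF(L7)=∅

φ for h: defs {L0,L1,L2}
  DF⁺ = {L2}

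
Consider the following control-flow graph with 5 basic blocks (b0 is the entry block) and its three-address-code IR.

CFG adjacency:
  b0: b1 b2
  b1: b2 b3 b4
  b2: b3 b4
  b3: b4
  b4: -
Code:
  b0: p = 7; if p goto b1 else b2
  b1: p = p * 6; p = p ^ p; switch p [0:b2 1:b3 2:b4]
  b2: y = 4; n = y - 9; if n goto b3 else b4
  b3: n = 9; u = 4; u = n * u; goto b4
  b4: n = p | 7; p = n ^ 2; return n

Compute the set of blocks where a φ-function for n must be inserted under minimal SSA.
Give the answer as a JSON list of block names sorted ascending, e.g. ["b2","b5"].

Answer: ["b3", "b4"]

Derivation:
idom tree: b1←b0 b2←b0 b3←b0 b4←b0
Dom at joins:
  b2: preds {b0,b1}: {b0} ∩ {b0,b1} = {b0}; idom=b0
  b3: preds {b1,b2}: {b0,b1} ∩ {b0,b2} = {b0}; idom=b0
  b4: preds {b1,b2,b3}: {b0,b1} ∩ {b0,b2} ∩ {b0,b3} = {b0}; idom=b0

DF derivation:
  b2←b0: walk · to b0
  b2←b1: walk b1 to b0
  b3←b1: walk b1 to b0
  b3←b2: walk b2 to b0
  b4←b1: walk b1 to b0
  b4←b2: walk b2 to b0
  b4←b3: walk b3 to b0
  DF(b0)=∅
  DF(b1)={b2,b3,b4}
  DF(b2)={b3,b4}
  DF(b3)={b4}
  DF(b4)=∅

φ for n: defs {b2,b3,b4}
  DF⁺ = {b3,b4}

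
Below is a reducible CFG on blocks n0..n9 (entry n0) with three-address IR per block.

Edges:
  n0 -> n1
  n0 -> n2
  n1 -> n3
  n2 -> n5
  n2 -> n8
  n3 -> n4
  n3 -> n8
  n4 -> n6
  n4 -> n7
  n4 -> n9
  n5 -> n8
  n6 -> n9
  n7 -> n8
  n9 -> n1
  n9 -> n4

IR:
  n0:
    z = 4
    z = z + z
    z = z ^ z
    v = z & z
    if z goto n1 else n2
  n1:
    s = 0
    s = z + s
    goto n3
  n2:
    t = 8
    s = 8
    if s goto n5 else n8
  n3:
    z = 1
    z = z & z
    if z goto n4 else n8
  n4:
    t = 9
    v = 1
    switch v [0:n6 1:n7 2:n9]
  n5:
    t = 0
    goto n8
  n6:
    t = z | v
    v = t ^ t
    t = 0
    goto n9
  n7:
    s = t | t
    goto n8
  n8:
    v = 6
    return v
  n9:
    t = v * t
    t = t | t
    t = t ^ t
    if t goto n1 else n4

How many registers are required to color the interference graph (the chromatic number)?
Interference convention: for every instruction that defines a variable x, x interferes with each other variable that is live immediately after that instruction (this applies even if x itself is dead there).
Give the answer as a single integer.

Per-block:
  n0: def={v,z} ue=∅
  n1: def={s} ue={z}
  n2: def={s,t} ue=∅
  n3: def={z} ue=∅
  n4: def={t,v} ue=∅
  n5: def={t} ue=∅
  n6: def={t,v} ue={v,z}
  n7: def={s} ue={t}
  n8: def={v} ue=∅
  n9: def={t} ue={t,v}

Live sets:
  n0: in=∅ out={z}
  n1: in={z} out=∅
  n2: in=∅ out=∅
  n3: in=∅ out={z}
  n4: in={z} out={t,v,z}
  n5: in=∅ out=∅
  n6: in={v,z} out={t,v,z}
  n7: in={t} out=∅
  n8: in=∅ out=∅
  n9: in={t,v,z} out={z}

Conflict graph:
  s: {z}
  t: {v,z}
  v: {t,z}
  z: {s,t,v}

Registers:
  lower bound: {t,v,z} mutually conflict ⇒ χ ≥ 3
  3-colouring: r0={z}  r1={s,t}  r2={v}
  χ = 3

Answer: 3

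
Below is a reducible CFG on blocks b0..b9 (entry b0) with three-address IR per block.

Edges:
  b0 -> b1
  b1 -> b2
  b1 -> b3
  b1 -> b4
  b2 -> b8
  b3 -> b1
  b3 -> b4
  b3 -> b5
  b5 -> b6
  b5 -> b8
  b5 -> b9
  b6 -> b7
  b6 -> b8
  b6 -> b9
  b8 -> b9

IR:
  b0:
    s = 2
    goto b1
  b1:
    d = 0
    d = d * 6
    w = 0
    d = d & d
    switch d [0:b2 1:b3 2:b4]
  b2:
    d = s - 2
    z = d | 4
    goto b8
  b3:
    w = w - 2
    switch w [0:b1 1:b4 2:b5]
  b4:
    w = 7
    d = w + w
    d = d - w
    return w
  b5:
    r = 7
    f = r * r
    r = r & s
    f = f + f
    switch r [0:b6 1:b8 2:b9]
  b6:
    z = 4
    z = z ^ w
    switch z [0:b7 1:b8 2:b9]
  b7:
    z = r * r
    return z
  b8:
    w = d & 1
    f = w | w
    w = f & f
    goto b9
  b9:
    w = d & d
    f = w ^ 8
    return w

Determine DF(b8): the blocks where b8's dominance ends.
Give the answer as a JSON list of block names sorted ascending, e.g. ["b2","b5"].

idom tree: b1←b0 b2←b1 b3←b1 b4←b1 b5←b3 b6←b5 b7←b6 b8←b1 b9←b1
Dom at joins:
  b1: preds {b0,b3}: {b0} ∩ {b0,b1,b3} = {b0}; idom=b0
  b4: preds {b1,b3}: {b0,b1} ∩ {b0,b1,b3} = {b0,b1}; idom=b1
  b8: preds {b2,b5,b6}: {b0,b1,b2} ∩ {b0,b1,b3,b5} ∩ {b0,b1,b3,b5,b6} = {b0,b1}; idom=b1
  b9: preds {b5,b6,b8}: {b0,b1,b3,b5} ∩ {b0,b1,b3,b5,b6} ∩ {b0,b1,b8} = {b0,b1}; idom=b1

DF derivation:
  b1←b0: walk · to b0
  b1←b3: walk b3→b1 to b0
  b4←b1: walk · to b1
  b4←b3: walk b3 to b1
  b8←b2: walk b2 to b1
  b8←b5: walk b5→b3 to b1
  b8←b6: walk b6→b5→b3 to b1
  b9←b5: walk b5→b3 to b1
  b9←b6: walk b6→b5→b3 to b1
  b9←b8: walk b8 to b1
  b0 → ∅
  b1 → {b1}
  b2 → {b8}
  b3 → {b1,b4,b8,b9}
  b4 → ∅
  b5 → {b8,b9}
  b6 → {b8,b9}
  b7 → ∅
  b8 → {b9}
  b9 → ∅

DF(b8) = ["b9"]

Answer: ["b9"]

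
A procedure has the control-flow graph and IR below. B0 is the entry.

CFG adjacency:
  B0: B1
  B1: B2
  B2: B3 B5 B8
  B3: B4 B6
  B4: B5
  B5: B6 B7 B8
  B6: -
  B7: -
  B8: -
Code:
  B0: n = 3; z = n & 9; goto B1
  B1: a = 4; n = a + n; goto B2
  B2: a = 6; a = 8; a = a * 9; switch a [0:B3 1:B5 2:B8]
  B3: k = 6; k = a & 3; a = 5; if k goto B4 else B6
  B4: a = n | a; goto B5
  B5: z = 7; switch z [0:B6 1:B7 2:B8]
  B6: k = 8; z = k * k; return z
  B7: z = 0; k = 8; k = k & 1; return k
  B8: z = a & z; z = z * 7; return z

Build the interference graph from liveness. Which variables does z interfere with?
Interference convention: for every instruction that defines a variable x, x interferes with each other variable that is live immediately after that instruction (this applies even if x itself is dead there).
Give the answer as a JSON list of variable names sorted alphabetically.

Per-block:
  B0 def {n,z} use ∅
  B1 def {a,n} use {n}
  B2 def {a} use ∅
  B3 def {a,k} use {a}
  B4 def {a} use {a,n}
  B5 def {z} use ∅
  B6 def {k,z} use ∅
  B7 def {k,z} use ∅
  B8 def {z} use {a,z}

Live sets:
  B0: in=∅ out={n,z}
  B1: in={n,z} out={n,z}
  B2: in={n,z} out={a,n,z}
  B3: in={a,n} out={a,n}
  B4: in={a,n} out={a}
  B5: in={a} out={a,z}
  B6: in=∅ out=∅
  B7: in=∅ out=∅
  B8: in={a,z} out=∅

Interference:
  a — {k,n,z}
  k — {a,n}
  n — {a,k,z}
  z — {a,n}

N(z) = ["a", "n"]

Answer: ["a", "n"]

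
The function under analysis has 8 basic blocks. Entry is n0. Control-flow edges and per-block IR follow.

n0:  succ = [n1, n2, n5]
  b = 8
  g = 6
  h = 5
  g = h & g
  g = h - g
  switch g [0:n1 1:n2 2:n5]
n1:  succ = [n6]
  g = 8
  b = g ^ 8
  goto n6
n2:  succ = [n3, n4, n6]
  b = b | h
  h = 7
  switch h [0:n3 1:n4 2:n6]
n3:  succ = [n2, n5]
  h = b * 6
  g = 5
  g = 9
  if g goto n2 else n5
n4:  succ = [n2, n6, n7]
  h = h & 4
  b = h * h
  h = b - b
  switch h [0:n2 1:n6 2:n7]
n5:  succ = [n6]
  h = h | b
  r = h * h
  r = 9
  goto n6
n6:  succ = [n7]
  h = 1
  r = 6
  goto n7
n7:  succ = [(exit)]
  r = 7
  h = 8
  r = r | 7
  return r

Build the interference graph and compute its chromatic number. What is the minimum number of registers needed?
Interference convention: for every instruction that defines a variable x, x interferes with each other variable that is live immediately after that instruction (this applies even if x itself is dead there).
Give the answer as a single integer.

Per-block:
  n0: def={b,g,h} ue=∅
  n1: def={b,g} ue=∅
  n2: def={b,h} ue={b,h}
  n3: def={g,h} ue={b}
  n4: def={b,h} ue={h}
  n5: def={h,r} ue={b,h}
  n6: def={h,r} ue=∅
  n7: def={h,r} ue=∅

Backward fixpoint:
  n0: in=∅ out={b,h}
  n1: in=∅ out=∅
  n2: in={b,h} out={b,h}
  n3: in={b} out={b,h}
  n4: in={h} out={b,h}
  n5: in={b,h} out=∅
  n6: in=∅ out=∅
  n7: in=∅ out=∅

Conflict graph:
  b: {g,h}
  g: {b,h}
  h: {b,g,r}
  r: {h}

Registers:
  {b,g,h} pairwise interfere (3-clique) ⇒ χ ≥ 3
  assign b→c1 g→c2 h→c0 r→c1 — no edge inside a register ⇒ χ ≤ 3
  χ = 3

Answer: 3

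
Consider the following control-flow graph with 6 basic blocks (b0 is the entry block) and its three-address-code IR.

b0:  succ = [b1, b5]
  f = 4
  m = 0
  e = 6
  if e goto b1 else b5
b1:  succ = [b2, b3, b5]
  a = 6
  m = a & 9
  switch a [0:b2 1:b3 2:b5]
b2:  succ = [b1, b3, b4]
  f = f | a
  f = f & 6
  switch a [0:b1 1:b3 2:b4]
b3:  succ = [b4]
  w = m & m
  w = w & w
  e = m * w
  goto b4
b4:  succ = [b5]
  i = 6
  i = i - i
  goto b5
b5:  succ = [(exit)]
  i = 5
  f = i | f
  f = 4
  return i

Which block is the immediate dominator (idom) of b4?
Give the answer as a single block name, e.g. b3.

Answer: b1

Working:
idom tree: b1←b0 b2←b1 b3←b1 b4←b1 b5←b0
Join-block Dom:
  b1: preds {b0,b2}: {b0} ∩ {b0,b1,b2} = {b0}; idom=b0
  b3: preds {b1,b2}: {b0,b1} ∩ {b0,b1,b2} = {b0,b1}; idom=b1
  b4: preds {b2,b3}: {b0,b1,b2} ∩ {b0,b1,b3} = {b0,b1}; idom=b1
  b5: preds {b0,b1,b4}: {b0} ∩ {b0,b1} ∩ {b0,b1,b4} = {b0}; idom=b0

idom(b4) = b1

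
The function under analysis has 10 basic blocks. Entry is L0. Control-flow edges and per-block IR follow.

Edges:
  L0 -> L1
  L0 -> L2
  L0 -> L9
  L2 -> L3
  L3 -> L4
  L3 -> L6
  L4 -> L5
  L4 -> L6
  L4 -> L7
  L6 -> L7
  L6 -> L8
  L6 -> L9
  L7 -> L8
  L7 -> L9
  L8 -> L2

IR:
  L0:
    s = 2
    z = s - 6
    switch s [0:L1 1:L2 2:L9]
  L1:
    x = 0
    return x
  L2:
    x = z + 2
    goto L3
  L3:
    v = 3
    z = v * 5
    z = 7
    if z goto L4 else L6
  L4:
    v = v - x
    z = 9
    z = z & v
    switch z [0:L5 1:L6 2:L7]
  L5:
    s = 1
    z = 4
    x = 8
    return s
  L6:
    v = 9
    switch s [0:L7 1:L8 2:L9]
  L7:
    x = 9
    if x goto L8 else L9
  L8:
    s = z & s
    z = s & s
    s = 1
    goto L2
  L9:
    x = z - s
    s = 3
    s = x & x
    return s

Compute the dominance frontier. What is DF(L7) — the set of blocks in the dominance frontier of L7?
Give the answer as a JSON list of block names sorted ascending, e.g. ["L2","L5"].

Answer: ["L8", "L9"]

Analysis:
idom tree: L1←L0 L2←L0 L3←L2 L4←L3 L5←L4 L6←L3 L7←L3 L8←L3 L9←L0
Join-block Dom:
  L2: preds {L0,L8}: {L0} ∩ {L0,L2,L3,L8} = {L0}; idom=L0
  L6: preds {L3,L4}: {L0,L2,L3} ∩ {L0,L2,L3,L4} = {L0,L2,L3}; idom=L3
  L7: preds {L4,L6}: {L0,L2,L3,L4} ∩ {L0,L2,L3,L6} = {L0,L2,L3}; idom=L3
  L8: preds {L6,L7}: {L0,L2,L3,L6} ∩ {L0,L2,L3,L7} = {L0,L2,L3}; idom=L3
  L9: preds {L0,L6,L7}: {L0} ∩ {L0,L2,L3,L6} ∩ {L0,L2,L3,L7} = {L0}; idom=L0

Frontier:
  join L2 pred L0: · stop@L0
  join L2 pred L8: L8→L3→L2 stop@L0
  join L6 pred L3: · stop@L3
  join L6 pred L4: L4 stop@L3
  join L7 pred L4: L4 stop@L3
  join L7 pred L6: L6 stop@L3
  join L8 pred L6: L6 stop@L3
  join L8 pred L7: L7 stop@L3
  join L9 pred L0: · stop@L0
  join L9 pred L6: L6→L3→L2 stop@L0
  join L9 pred L7: L7→L3→L2 stop@L0
  L0 → ∅
  L1 → ∅
  L2 → {L2,L9}
  L3 → {L2,L9}
  L4 → {L6,L7}
  L5 → ∅
  L6 → {L7,L8,L9}
  L7 → {L8,L9}
  L8 → {L2}
  L9 → ∅

DF(L7) = ["L8", "L9"]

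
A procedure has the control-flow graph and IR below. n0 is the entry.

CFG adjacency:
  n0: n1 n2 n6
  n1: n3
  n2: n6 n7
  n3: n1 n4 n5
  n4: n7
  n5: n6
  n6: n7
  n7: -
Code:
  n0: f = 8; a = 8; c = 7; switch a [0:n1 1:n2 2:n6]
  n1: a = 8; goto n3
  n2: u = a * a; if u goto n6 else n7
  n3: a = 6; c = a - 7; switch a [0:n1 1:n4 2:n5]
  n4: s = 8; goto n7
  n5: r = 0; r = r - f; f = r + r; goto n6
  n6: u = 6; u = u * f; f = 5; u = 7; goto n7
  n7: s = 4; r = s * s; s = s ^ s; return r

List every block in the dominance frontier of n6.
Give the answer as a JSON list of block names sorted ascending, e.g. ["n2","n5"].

Answer: ["n7"]

Derivation:
idom tree: n1←n0 n2←n0 n3←n1 n4←n3 n5←n3 n6←n0 n7←n0
Dom∩ at merges:
  n1: preds {n0,n3}: {n0} ∩ {n0,n1,n3} = {n0}; idom=n0
  n6: preds {n0,n2,n5}: {n0} ∩ {n0,n2} ∩ {n0,n1,n3,n5} = {n0}; idom=n0
  n7: preds {n2,n4,n6}: {n0,n2} ∩ {n0,n1,n3,n4} ∩ {n0,n6} = {n0}; idom=n0

DF derivation:
  join n1 pred n0: · stop@n0
  join n1 pred n3: n3→n1 stop@n0
  join n6 pred n0: · stop@n0
  join n6 pred n2: n2 stop@n0
  join n6 pred n5: n5→n3→n1 stop@n0
  join n7 pred n2: n2 stop@n0
  join n7 pred n4: n4→n3→n1 stop@n0
  join n7 pred n6: n6 stop@n0
  n0 → ∅
  n1 → {n1,n6,n7}
  n2 → {n6,n7}
  n3 → {n1,n6,n7}
  n4 → {n7}
  n5 → {n6}
  n6 → {n7}
  n7 → ∅

DF(n6) = ["n7"]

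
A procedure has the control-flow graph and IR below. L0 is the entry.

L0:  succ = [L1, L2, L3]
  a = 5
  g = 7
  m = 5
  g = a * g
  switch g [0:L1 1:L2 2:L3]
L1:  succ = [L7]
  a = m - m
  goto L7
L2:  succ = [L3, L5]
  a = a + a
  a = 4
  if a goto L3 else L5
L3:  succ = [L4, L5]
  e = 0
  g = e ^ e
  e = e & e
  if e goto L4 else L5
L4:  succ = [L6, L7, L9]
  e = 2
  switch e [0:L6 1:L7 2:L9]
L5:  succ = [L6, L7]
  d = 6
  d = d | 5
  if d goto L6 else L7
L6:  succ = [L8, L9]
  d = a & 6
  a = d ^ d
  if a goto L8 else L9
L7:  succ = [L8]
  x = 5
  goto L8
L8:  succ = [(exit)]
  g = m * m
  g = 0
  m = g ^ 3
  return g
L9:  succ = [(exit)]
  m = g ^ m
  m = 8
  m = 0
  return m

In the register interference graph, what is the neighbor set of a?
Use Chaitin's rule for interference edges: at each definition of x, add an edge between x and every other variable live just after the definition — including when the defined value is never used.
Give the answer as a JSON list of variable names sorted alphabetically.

Answer: ["d", "e", "g", "m"]

Working:
Block summaries:
  L0 def {a,g,m} use ∅
  L1 def {a} use {m}
  L2 def {a} use {a}
  L3 def {e,g} use ∅
  L4 def {e} use ∅
  L5 def {d} use ∅
  L6 def {a,d} use {a}
  L7 def {x} use ∅
  L8 def {g,m} use {m}
  L9 def {m} use {g,m}

Liveness:
  L0 li=∅ lo={a,g,m}
  L1 li={m} lo={m}
  L2 li={a,g,m} lo={a,g,m}
  L3 li={a,m} lo={a,g,m}
  L4 li={a,g,m} lo={a,g,m}
  L5 li={a,g,m} lo={a,g,m}
  L6 li={a,g,m} lo={g,m}
  L7 li={m} lo={m}
  L8 li={m} lo=∅
  L9 li={g,m} lo=∅

Interfere edges:
  a — {d,e,g,m}
  d — {a,g,m}
  e — {a,g,m}
  g — {a,d,e,m}
  m — {a,d,e,g,x}
  x — {m}

N(a) = ["d", "e", "g", "m"]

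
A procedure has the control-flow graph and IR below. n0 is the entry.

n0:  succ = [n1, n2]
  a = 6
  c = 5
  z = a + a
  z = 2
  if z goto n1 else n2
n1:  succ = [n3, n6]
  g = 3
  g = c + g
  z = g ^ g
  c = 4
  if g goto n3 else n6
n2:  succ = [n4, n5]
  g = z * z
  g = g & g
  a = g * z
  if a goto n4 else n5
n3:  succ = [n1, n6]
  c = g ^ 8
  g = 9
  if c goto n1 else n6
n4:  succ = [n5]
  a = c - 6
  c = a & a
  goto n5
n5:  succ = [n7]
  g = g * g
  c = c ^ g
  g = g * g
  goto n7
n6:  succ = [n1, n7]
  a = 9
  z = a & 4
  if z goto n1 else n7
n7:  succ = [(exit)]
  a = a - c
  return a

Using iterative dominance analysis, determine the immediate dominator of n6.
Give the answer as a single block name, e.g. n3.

idom tree: n1←n0 n2←n0 n3←n1 n4←n2 n5←n2 n6←n1 n7←n0
Dom at joins:
  n1: preds {n0,n3,n6}: {n0} ∩ {n0,n1,n3} ∩ {n0,n1,n6} = {n0}; idom=n0
  n5: preds {n2,n4}: {n0,n2} ∩ {n0,n2,n4} = {n0,n2}; idom=n2
  n6: preds {n1,n3}: {n0,n1} ∩ {n0,n1,n3} = {n0,n1}; idom=n1
  n7: preds {n5,n6}: {n0,n2,n5} ∩ {n0,n1,n6} = {n0}; idom=n0

idom(n6) = n1

Answer: n1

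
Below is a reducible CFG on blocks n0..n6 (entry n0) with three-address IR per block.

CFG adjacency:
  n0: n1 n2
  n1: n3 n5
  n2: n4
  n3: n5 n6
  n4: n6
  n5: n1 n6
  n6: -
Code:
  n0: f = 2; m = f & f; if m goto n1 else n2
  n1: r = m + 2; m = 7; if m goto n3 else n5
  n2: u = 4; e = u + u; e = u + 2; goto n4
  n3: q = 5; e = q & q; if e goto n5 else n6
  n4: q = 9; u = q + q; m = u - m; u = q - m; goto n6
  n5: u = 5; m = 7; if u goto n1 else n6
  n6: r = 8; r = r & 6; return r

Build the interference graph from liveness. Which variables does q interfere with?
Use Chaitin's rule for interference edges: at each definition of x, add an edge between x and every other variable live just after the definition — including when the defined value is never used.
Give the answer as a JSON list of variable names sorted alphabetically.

Per-block:
  n0 def {f,m} use ∅
  n1 def {m,r} use {m}
  n2 def {e,u} use ∅
  n3 def {e,q} use ∅
  n4 def {m,q,u} use {m}
  n5 def {m,u} use ∅
  n6 def {r} use ∅

Live sets:
  n0 li=∅ lo={m}
  n1 li={m} lo=∅
  n2 li={m} lo={m}
  n3 li=∅ lo=∅
  n4 li={m} lo=∅
  n5 li=∅ lo={m}
  n6 li=∅ lo=∅

Conflict graph:
  e↔{m,u}
  f↔∅
  m↔{e,q,u}
  q↔{m,u}
  r↔∅
  u↔{e,m,q}

N(q) = ["m", "u"]

Answer: ["m", "u"]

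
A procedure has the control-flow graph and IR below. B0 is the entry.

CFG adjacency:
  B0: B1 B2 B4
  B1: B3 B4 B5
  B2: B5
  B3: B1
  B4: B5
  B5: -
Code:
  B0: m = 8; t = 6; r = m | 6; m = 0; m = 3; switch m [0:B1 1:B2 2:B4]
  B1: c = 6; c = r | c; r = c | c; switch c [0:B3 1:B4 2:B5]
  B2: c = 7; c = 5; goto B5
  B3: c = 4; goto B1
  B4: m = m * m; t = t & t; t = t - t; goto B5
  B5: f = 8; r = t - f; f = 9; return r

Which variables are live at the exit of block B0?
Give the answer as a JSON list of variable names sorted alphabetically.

def/use:
  B0: def={m,r,t} ue=∅
  B1: def={c,r} ue={r}
  B2: def={c} ue=∅
  B3: def={c} ue=∅
  B4: def={m,t} ue={m,t}
  B5: def={f,r} ue={t}

Backward fixpoint:
  live B0: ∅→{m,r,t}
  live B1: {m,r,t}→{m,r,t}
  live B2: {t}→{t}
  live B3: {m,r,t}→{m,r,t}
  live B4: {m,t}→{t}
  live B5: {t}→∅

live-out(B0) = ["m", "r", "t"]

Answer: ["m", "r", "t"]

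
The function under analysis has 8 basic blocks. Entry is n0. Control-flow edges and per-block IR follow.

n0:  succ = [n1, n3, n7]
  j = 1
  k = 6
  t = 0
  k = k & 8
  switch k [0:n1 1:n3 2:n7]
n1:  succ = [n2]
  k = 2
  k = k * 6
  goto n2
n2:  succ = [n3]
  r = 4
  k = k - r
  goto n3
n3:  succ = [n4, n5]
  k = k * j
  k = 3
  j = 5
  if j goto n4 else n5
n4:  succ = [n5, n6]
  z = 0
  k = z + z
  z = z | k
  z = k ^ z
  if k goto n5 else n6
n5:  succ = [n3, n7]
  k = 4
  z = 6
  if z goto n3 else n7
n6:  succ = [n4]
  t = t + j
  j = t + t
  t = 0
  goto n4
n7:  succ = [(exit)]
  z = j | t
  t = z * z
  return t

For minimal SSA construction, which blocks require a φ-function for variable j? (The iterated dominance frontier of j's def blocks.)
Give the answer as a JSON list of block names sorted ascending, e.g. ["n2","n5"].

Answer: ["n3", "n4", "n5", "n7"]

Analysis:
idom tree: n1←n0 n2←n1 n3←n0 n4←n3 n5←n3 n6←n4 n7←n0
Join-block Dom:
  n3: preds {n0,n2,n5}: {n0} ∩ {n0,n1,n2} ∩ {n0,n3,n5} = {n0}; idom=n0
  n4: preds {n3,n6}: {n0,n3} ∩ {n0,n3,n4,n6} = {n0,n3}; idom=n3
  n5: preds {n3,n4}: {n0,n3} ∩ {n0,n3,n4} = {n0,n3}; idom=n3
  n7: preds {n0,n5}: {n0} ∩ {n0,n3,n5} = {n0}; idom=n0

DF derivation:
  join n3 pred n0: · stop@n0
  join n3 pred n2: n2→n1 stop@n0
  join n3 pred n5: n5→n3 stop@n0
  join n4 pred n3: · stop@n3
  join n4 pred n6: n6→n4 stop@n3
  join n5 pred n3: · stop@n3
  join n5 pred n4: n4 stop@n3
  join n7 pred n0: · stop@n0
  join n7 pred n5: n5→n3 stop@n0
  n0: DF=∅
  n1: DF={n3}
  n2: DF={n3}
  n3: DF={n3,n7}
  n4: DF={n4,n5}
  n5: DF={n3,n7}
  n6: DF={n4}
  n7: DF=∅

φ for j: defs {n0,n3,n6}
  DF⁺ = {n3,n4,n5,n7}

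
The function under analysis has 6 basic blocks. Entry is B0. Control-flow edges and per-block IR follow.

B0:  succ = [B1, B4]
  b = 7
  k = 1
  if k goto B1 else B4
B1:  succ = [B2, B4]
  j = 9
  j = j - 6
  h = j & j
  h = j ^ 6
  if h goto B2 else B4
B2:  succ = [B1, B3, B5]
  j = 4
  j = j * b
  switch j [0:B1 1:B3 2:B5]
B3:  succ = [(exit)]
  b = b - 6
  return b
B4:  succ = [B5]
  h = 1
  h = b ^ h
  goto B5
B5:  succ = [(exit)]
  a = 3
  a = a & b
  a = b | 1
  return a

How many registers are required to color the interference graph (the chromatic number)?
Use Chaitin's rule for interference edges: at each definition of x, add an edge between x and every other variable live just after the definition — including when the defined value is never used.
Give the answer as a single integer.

Answer: 3

Working:
Block summaries:
  B0 def {b,k} use ∅
  B1 def {h,j} use ∅
  B2 def {j} use {b}
  B3 def {b} use {b}
  B4 def {h} use {b}
  B5 def {a} use {b}

Backward fixpoint:
  B0 li=∅ lo={b}
  B1 li={b} lo={b}
  B2 li={b} lo={b}
  B3 li={b} lo=∅
  B4 li={b} lo={b}
  B5 li={b} lo=∅

Conflict graph:
  a: {b}
  b: {a,h,j,k}
  h: {b,j}
  j: {b,h}
  k: {b}

Chromatic number:
  lower bound: {b,h,j} mutually conflict ⇒ χ ≥ 3
  3-colouring: c0={b}  c1={a,h,k}  c2={j}
  χ = 3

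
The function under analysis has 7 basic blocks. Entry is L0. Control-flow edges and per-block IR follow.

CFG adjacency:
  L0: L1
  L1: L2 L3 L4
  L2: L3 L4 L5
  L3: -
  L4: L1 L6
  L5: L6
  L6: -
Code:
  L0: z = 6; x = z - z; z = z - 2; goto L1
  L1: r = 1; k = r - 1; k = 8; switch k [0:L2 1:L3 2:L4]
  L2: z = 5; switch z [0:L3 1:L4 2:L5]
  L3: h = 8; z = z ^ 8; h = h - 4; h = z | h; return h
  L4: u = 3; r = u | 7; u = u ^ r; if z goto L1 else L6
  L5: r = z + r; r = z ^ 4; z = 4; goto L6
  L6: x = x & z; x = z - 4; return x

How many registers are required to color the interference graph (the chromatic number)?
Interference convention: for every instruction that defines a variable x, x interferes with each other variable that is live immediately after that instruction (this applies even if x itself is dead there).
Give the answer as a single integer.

def/use:
  L0 def {x,z} use ∅
  L1 def {k,r} use ∅
  L2 def {z} use ∅
  L3 def {h,z} use {z}
  L4 def {r,u} use {z}
  L5 def {r,z} use {r,z}
  L6 def {x} use {x,z}

Backward fixpoint:
  L0 li=∅ lo={x,z}
  L1 li={x,z} lo={r,x,z}
  L2 li={r,x} lo={r,x,z}
  L3 li={z} lo=∅
  L4 li={x,z} lo={x,z}
  L5 li={r,x,z} lo={x,z}
  L6 li={x,z} lo=∅

Interference:
  h: {z}
  k: {r,x,z}
  r: {k,u,x,z}
  u: {r,x,z}
  x: {k,r,u,z}
  z: {h,k,r,u,x}

Colouring:
  clique {k,r,x,z} ⇒ need ≥ 4
  4-colouring: r0={z}  r1={h,r}  r2={x}  r3={k,u}
  χ = 4

Answer: 4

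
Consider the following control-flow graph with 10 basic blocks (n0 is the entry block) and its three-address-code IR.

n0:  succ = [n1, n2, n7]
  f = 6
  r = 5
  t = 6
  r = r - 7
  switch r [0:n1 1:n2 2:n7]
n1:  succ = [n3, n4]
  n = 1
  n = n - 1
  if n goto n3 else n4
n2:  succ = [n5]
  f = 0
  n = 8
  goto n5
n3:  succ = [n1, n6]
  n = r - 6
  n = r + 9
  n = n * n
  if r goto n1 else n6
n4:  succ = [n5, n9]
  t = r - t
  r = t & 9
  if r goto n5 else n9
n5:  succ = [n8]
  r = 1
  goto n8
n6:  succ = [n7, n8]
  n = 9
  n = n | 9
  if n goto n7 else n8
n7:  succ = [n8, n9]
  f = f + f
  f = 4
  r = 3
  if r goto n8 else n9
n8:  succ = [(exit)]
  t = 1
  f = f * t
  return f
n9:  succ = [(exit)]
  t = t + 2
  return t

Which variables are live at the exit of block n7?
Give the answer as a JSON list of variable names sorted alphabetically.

def/use:
  n0 def {f,r,t} use ∅
  n1 def {n} use ∅
  n2 def {f,n} use ∅
  n3 def {n} use {r}
  n4 def {r,t} use {r,t}
  n5 def {r} use ∅
  n6 def {n} use ∅
  n7 def {f,r} use {f}
  n8 def {f,t} use {f}
  n9 def {t} use {t}

Live sets:
  live n0: ∅→{f,r,t}
  live n1: {f,r,t}→{f,r,t}
  live n2: ∅→{f}
  live n3: {f,r,t}→{f,r,t}
  live n4: {f,r,t}→{f,t}
  live n5: {f}→{f}
  live n6: {f,t}→{f,t}
  live n7: {f,t}→{f,t}
  live n8: {f}→∅
  live n9: {t}→∅

live-out(n7) = ["f", "t"]

Answer: ["f", "t"]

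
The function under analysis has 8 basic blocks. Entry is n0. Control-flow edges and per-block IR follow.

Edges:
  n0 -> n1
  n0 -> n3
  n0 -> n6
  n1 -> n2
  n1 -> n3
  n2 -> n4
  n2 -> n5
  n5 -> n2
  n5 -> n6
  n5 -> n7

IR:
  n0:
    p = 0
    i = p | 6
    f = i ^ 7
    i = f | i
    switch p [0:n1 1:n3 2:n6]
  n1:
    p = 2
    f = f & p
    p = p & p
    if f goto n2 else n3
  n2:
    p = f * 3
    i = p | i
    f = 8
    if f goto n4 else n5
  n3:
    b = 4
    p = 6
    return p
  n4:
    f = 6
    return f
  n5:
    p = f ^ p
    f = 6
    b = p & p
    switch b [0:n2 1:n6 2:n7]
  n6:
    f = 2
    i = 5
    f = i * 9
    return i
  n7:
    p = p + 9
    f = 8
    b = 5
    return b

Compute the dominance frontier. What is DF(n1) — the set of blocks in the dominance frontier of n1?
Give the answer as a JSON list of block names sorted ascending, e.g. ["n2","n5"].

Answer: ["n3", "n6"]

Derivation:
idom tree: n1←n0 n2←n1 n3←n0 n4←n2 n5←n2 n6←n0 n7←n5
Join-block Dom:
  n2: preds {n1,n5}: {n0,n1} ∩ {n0,n1,n2,n5} = {n0,n1}; idom=n1
  n3: preds {n0,n1}: {n0} ∩ {n0,n1} = {n0}; idom=n0
  n6: preds {n0,n5}: {n0} ∩ {n0,n1,n2,n5} = {n0}; idom=n0

Frontier:
  n2←n1: walk · to n1
  n2←n5: walk n5→n2 to n1
  n3←n0: walk · to n0
  n3←n1: walk n1 to n0
  n6←n0: walk · to n0
  n6←n5: walk n5→n2→n1 to n0
  n0 → ∅
  n1 → {n3,n6}
  n2 → {n2,n6}
  n3 → ∅
  n4 → ∅
  n5 → {n2,n6}
  n6 → ∅
  n7 → ∅

DF(n1) = ["n3", "n6"]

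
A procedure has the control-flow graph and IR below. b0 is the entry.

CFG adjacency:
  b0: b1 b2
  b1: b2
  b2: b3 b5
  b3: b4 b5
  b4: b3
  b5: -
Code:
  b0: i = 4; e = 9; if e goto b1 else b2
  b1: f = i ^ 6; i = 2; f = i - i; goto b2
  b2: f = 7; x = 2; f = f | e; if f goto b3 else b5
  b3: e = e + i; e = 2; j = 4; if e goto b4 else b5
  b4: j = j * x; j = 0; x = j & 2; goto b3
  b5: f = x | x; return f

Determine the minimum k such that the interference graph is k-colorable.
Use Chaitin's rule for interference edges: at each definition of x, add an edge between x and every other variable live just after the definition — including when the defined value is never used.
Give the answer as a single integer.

Answer: 4

Derivation:
def/use:
  b0: {e,i} / ∅
  b1: {f,i} / {i}
  b2: {f,x} / {e}
  b3: {e,j} / {e,i}
  b4: {j,x} / {j,x}
  b5: {f} / {x}

Liveness:
  live b0: ∅→{e,i}
  live b1: {e,i}→{e,i}
  live b2: {e,i}→{e,i,x}
  live b3: {e,i,x}→{e,i,j,x}
  live b4: {e,i,j,x}→{e,i,x}
  live b5: {x}→∅

Conflict graph:
  e↔{f,i,j,x}
  f↔{e,i,x}
  i↔{e,f,j,x}
  j↔{e,i,x}
  x↔{e,f,i,j}

Registers:
  {e,f,i,x} pairwise interfere (4-clique) ⇒ χ ≥ 4
  assign e→R0 f→R3 i→R1 j→R3 x→R2 — no edge inside a register ⇒ χ ≤ 4
  χ = 4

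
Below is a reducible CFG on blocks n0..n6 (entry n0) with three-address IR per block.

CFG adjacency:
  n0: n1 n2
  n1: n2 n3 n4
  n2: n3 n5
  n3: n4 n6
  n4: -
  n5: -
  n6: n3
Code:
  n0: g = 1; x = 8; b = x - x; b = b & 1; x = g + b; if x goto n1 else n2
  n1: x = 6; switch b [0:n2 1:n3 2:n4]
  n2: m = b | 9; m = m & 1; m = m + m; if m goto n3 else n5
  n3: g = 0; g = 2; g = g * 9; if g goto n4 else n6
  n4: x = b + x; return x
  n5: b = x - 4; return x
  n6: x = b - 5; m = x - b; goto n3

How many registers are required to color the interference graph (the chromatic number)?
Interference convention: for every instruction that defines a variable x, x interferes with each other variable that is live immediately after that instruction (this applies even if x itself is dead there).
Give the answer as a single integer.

Block summaries:
  n0 def {b,g,x} use ∅
  n1 def {x} use {b}
  n2 def {m} use {b}
  n3 def {g} use ∅
  n4 def {x} use {b,x}
  n5 def {b} use {x}
  n6 def {m,x} use {b}

Liveness:
  n0: in=∅ out={b,x}
  n1: in={b} out={b,x}
  n2: in={b,x} out={b,x}
  n3: in={b,x} out={b,x}
  n4: in={b,x} out=∅
  n5: in={x} out=∅
  n6: in={b} out={b,x}

Conflict graph:
  b↔{g,m,x}
  g↔{b,x}
  m↔{b,x}
  x↔{b,g,m}

Colouring:
  clique {b,g,x} ⇒ need ≥ 3
  3-colouring: c0={b}  c1={x}  c2={g,m}
  χ = 3

Answer: 3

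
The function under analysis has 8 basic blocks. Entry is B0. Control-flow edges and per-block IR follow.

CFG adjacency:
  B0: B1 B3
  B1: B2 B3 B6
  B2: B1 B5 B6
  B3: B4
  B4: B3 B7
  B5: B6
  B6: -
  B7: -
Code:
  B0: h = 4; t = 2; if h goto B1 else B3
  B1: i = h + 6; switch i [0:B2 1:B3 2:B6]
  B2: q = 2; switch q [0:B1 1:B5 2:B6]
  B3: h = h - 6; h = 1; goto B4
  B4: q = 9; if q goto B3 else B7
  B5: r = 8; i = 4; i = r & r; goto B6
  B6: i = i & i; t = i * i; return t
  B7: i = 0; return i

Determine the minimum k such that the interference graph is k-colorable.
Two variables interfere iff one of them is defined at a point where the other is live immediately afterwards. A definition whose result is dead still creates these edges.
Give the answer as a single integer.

Answer: 3

Analysis:
def/use:
  B0 def {h,t} use ∅
  B1 def {i} use {h}
  B2 def {q} use ∅
  B3 def {h} use {h}
  B4 def {q} use ∅
  B5 def {i,r} use ∅
  B6 def {i,t} use {i}
  B7 def {i} use ∅

Liveness:
  live B0: ∅→{h}
  live B1: {h}→{h,i}
  live B2: {h,i}→{h,i}
  live B3: {h}→{h}
  live B4: {h}→{h}
  live B5: ∅→{i}
  live B6: {i}→∅
  live B7: ∅→∅

Conflict graph:
  h: {i,q,t}
  i: {h,q,r}
  q: {h,i}
  r: {i}
  t: {h}

Registers:
  {h,i,q} pairwise interfere (3-clique) ⇒ χ ≥ 3
  3-colouring: c0={h,r}  c1={i,t}  c2={q}
  χ = 3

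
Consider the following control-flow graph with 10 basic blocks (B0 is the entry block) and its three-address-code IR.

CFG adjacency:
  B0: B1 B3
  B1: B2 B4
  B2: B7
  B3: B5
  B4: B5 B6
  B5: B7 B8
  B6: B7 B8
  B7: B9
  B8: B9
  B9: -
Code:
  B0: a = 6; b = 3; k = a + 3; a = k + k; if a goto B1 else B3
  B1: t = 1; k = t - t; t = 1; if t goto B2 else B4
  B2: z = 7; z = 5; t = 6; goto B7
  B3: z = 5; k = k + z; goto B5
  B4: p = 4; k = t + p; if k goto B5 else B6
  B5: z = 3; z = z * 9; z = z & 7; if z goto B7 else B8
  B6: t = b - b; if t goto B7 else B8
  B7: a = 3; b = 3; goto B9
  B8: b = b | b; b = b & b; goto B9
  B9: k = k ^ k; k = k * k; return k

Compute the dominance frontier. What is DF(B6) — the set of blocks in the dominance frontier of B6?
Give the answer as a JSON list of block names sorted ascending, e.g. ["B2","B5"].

Answer: ["B7", "B8"]

Working:
idom tree: B1←B0 B2←B1 B3←B0 B4←B1 B5←B0 B6←B4 B7←B0 B8←B0 B9←B0
Dom at joins:
  B5: preds {B3,B4}: {B0,B3} ∩ {B0,B1,B4} = {B0}; idom=B0
  B7: preds {B2,B5,B6}: {B0,B1,B2} ∩ {B0,B5} ∩ {B0,B1,B4,B6} = {B0}; idom=B0
  B8: preds {B5,B6}: {B0,B5} ∩ {B0,B1,B4,B6} = {B0}; idom=B0
  B9: preds {B7,B8}: {B0,B7} ∩ {B0,B8} = {B0}; idom=B0

DF derivation:
  join B5 pred B3: B3 stop@B0
  join B5 pred B4: B4→B1 stop@B0
  join B7 pred B2: B2→B1 stop@B0
  join B7 pred B5: B5 stop@B0
  join B7 pred B6: B6→B4→B1 stop@B0
  join B8 pred B5: B5 stop@B0
  join B8 pred B6: B6→B4→B1 stop@B0
  join B9 pred B7: B7 stop@B0
  join B9 pred B8: B8 stop@B0
  DF(B0)=∅
  DF(B1)={B5,B7,B8}
  DF(B2)={B7}
  DF(B3)={B5}
  DF(B4)={B5,B7,B8}
  DF(B5)={B7,B8}
  DF(B6)={B7,B8}
  DF(B7)={B9}
  DF(B8)={B9}
  DF(B9)=∅

DF(B6) = ["B7", "B8"]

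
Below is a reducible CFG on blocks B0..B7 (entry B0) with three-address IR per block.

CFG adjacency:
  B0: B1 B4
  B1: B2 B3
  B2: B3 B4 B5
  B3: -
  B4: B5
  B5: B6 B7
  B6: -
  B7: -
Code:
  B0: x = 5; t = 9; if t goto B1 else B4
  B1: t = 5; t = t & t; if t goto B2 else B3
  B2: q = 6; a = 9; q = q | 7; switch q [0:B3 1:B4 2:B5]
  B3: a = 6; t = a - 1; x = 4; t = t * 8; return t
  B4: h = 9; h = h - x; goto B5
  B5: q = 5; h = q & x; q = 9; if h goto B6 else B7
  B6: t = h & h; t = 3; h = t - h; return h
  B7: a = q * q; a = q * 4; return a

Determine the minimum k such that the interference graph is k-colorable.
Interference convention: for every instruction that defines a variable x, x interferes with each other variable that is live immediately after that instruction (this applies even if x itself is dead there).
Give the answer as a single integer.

Answer: 3

Derivation:
Block summaries:
  B0: {t,x} / ∅
  B1: {t} / ∅
  B2: {a,q} / ∅
  B3: {a,t,x} / ∅
  B4: {h} / {x}
  B5: {h,q} / {x}
  B6: {h,t} / {h}
  B7: {a} / {q}

Backward fixpoint:
  B0 li=∅ lo={x}
  B1 li={x} lo={x}
  B2 li={x} lo={x}
  B3 li=∅ lo=∅
  B4 li={x} lo={x}
  B5 li={x} lo={h,q}
  B6 li={h} lo=∅
  B7 li={q} lo=∅

Interference:
  a — {q,x}
  h — {q,t,x}
  q — {a,h,x}
  t — {h,x}
  x — {a,h,q,t}

Chromatic number:
  clique {a,q,x} ⇒ need ≥ 3
  3-colouring: R0={x}  R1={a,h}  R2={q,t}
  χ = 3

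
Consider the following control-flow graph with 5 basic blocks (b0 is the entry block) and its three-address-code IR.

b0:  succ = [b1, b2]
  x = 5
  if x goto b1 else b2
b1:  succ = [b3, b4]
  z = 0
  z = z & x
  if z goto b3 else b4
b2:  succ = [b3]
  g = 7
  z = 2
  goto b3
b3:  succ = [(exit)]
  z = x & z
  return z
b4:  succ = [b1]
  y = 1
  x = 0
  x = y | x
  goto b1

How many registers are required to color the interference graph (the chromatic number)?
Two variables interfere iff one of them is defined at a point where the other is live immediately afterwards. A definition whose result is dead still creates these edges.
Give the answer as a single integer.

Block summaries:
  b0: def={x} ue=∅
  b1: def={z} ue={x}
  b2: def={g,z} ue=∅
  b3: def={z} ue={x,z}
  b4: def={x,y} ue=∅

Backward fixpoint:
  live b0: ∅→{x}
  live b1: {x}→{x,z}
  live b2: {x}→{x,z}
  live b3: {x,z}→∅
  live b4: ∅→{x}

Interfere edges:
  g↔{x}
  x↔{g,y,z}
  y↔{x}
  z↔{x}

Colouring:
  lower bound: {g,x} mutually conflict ⇒ χ ≥ 2
  assign g→R1 x→R0 y→R1 z→R1 — no edge inside a register ⇒ χ ≤ 2
  χ = 2

Answer: 2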